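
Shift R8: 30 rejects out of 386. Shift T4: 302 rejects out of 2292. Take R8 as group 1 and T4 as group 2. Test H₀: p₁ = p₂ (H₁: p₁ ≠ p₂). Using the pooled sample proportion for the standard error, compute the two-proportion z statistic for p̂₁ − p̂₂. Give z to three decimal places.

p̂₁ = 30/386 ≈ 0.07772, p̂₂ = 302/2292 ≈ 0.13176.
Pooled p̂ = (30+302)/(386+2292) = 332/2678 = 0.12397.
SE = √(p̂(1−p̂)(1/n₁+1/n₂)) = √(0.12397·0.87603·0.00302697) = √(0.000328741) = 0.01813.
z = (0.07772 − 0.13176)/0.01813 = -0.05404/0.01813 = -2.981.
Two-sided p-value ≈ 2·Φ(−2.981) = 0.0029.

z = -2.981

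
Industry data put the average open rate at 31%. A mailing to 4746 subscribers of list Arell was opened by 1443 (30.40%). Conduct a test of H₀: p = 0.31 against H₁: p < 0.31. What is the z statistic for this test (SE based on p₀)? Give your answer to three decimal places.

z = -0.887

p̂ = 1443/4746 ≈ 0.30405.
Under H₀, SE = √(0.31·0.69/4746) = √(4.50695e-05) = 0.00671.
z = (0.30405 − 0.31)/0.00671 = -0.00595/0.00671 = -0.887.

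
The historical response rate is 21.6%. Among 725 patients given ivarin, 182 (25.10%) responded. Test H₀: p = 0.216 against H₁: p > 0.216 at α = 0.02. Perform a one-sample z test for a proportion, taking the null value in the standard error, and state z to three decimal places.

z = 2.292

p̂ = 182/725 = 0.251034.
Standard error under H₀: √(0.216×0.784/725) = 0.015283.
z = (0.251034 − 0.216)/0.015283 = 0.035034/0.015283 = 2.292.
p-value = P(Z > 2.292) ≈ 0.0109. With α = 0.02, reject H₀.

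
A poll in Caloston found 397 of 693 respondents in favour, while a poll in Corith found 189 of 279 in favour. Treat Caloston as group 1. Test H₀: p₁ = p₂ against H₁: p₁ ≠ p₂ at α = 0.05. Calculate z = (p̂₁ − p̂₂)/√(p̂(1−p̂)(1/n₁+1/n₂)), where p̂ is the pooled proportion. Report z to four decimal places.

p̂₁ = 397/693 = 0.572872, p̂₂ = 189/279 = 0.677419.
Pooled p̂ = (397+189)/(693+279) = 586/972 = 0.602881.
SE = √(p̂(1−p̂)(1/n₁+1/n₂)) = √(0.602881·0.397119·0.00502723) = √(0.0012036) = 0.034693.
z = (0.572872 − 0.677419)/0.034693 = -0.104547/0.034693 = -3.0135.
Two-sided p-value ≈ 2·Φ(−3.014) = 0.0026, so at α = 0.05 we reject H₀.

z = -3.0135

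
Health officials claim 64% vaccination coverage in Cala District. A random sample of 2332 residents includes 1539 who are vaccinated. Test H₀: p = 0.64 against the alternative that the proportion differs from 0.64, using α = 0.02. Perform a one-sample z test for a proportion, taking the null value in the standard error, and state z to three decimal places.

z = 2.007

p̂ = 1539/2332 ≈ 0.65995.
SE = √(p₀(1−p₀)/n) = √(0.2304/2332) = 0.00994.
z = (0.65995 − 0.64)/0.00994 = 0.01995/0.00994 = 2.007.
Two-sided p-value ≈ 2·Φ(−2.007) = 0.0448. With α = 0.02, fail to reject H₀.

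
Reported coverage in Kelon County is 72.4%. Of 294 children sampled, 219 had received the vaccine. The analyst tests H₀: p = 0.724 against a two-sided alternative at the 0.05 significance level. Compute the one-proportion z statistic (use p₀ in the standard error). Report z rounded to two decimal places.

p̂ = 219/294 ≈ 0.7449.
Standard error under H₀: √(0.724×0.276/294) = 0.0261.
z = (0.7449 − 0.724)/0.0261 = 0.0209/0.0261 = 0.80.
p-value = 2·P(Z > 0.802) ≈ 0.4228, so at α = 0.05 we fail to reject H₀.

z = 0.80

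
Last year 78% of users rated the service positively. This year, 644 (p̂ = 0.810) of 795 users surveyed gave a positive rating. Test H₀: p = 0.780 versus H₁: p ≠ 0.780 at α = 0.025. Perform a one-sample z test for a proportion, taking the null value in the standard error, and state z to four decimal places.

z = 2.0462

p̂ = 644/795 = 0.810063.
Standard error under H₀: √(0.78×0.22/795) = 0.014692.
z = (0.810063 − 0.78)/0.014692 = 0.030063/0.014692 = 2.0462.
p-value = 2·P(Z > 2.046) ≈ 0.0407; since p > α = 0.025, fail to reject H₀.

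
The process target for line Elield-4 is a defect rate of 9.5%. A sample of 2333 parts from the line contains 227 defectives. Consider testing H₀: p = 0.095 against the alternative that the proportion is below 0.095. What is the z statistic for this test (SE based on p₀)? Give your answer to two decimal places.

z = 0.38

p̂ = 227/2333 = 0.0973.
Standard error under H₀: √(0.095×0.905/2333) = 0.0061.
z = (0.0973 − 0.095)/0.0061 = 0.0023/0.0061 = 0.38.
p-value = P(Z < 0.379) ≈ 0.6476.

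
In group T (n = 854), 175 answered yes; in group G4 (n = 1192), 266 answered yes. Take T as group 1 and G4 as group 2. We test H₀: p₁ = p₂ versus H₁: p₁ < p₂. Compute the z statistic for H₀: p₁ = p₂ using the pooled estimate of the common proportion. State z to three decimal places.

z = -0.989

p̂₁ = 175/854 = 0.20492, p̂₂ = 266/1192 = 0.22315.
Pooled p̂ = (175+266)/(854+1192) = 441/2046 = 0.21554.
SE = √(p̂(1−p̂)(1/n₁+1/n₂)) = √(0.21554·0.78446·0.00200989) = √(0.00033984) = 0.01843.
z = (0.20492 − 0.22315)/0.01843 = -0.01823/0.01843 = -0.989.
p-value = P(Z < -0.989) ≈ 0.1613.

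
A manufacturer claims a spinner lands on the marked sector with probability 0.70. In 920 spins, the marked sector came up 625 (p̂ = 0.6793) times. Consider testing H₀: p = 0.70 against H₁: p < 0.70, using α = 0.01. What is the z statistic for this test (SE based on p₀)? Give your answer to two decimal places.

p̂ = 625/920 ≈ 0.6793.
SE = √(p₀(1−p₀)/n) = √(0.21/920) = 0.0151.
z = (0.6793 − 0.7)/0.0151 = -0.0207/0.0151 = -1.37.
p-value = P(Z < -1.367) ≈ 0.0858, so at α = 0.01 we fail to reject H₀.

z = -1.37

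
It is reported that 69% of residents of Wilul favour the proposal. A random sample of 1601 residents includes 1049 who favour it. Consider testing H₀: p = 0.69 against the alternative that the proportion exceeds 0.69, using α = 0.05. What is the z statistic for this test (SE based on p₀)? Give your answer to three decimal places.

z = -3.009

p̂ = 1049/1601 ≈ 0.65522.
Standard error under H₀: √(0.69×0.31/1601) = 0.01156.
z = (0.65522 − 0.69)/0.01156 = -0.03478/0.01156 = -3.009.
p-value = P(Z > -3.009) ≈ 0.9987, so at α = 0.05 we fail to reject H₀.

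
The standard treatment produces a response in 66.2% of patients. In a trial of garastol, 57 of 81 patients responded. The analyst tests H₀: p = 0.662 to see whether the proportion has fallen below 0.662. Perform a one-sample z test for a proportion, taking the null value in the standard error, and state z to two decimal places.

z = 0.79

p̂ = 57/81 = 0.7037.
Standard error under H₀: √(0.662×0.338/81) = 0.0526.
z = (0.7037 − 0.662)/0.0526 = 0.0417/0.0526 = 0.79.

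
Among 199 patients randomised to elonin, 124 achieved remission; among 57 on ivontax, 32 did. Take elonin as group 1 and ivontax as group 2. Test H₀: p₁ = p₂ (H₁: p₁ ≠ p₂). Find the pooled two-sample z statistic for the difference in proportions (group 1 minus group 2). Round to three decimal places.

z = 0.842

p̂₁ = 124/199 = 0.62312, p̂₂ = 32/57 = 0.56140.
Pooled p̂ = (124+32)/(199+57) = 156/256 = 0.60938.
SE = √(p̂(1−p̂)(1/n₁+1/n₂)) = √(0.60938·0.39062·0.022569) = √(0.00537226) = 0.07330.
z = (0.62312 − 0.56140)/0.07330 = 0.06172/0.07330 = 0.842.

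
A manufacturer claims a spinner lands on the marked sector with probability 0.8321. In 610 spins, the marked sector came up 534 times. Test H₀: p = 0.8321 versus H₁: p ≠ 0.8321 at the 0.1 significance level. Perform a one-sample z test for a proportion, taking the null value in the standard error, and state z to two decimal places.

z = 2.86

p̂ = 534/610 ≈ 0.87541.
SE = √(p₀(1−p₀)/n) = √(0.13971/610) = 0.01513.
z = (0.87541 − 0.8321)/0.01513 = 0.04331/0.01513 = 2.86.
p-value = 2·P(Z > 2.862) ≈ 0.0042; since p < α = 0.1, reject H₀.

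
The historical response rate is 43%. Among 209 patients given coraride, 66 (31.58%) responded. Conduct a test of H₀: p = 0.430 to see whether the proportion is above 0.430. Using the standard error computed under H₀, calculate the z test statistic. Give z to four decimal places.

p̂ = 66/209 = 0.315789.
SE = √(p₀(1−p₀)/n) = √(0.2451/209) = 0.034245.
z = (0.315789 − 0.43)/0.034245 = -0.114211/0.034245 = -3.3351.

z = -3.3351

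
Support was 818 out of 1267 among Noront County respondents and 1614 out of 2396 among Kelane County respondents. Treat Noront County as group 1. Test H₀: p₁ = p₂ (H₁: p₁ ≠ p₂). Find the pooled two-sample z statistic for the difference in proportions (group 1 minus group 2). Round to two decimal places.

p̂₁ = 818/1267 ≈ 0.6456, p̂₂ = 1614/2396 ≈ 0.6736.
Pooled p̂ = (818+1614)/(1267+2396) = 2432/3663 = 0.6639.
SE = √(0.223125 × 0.00120663) = 0.0164.
z = (0.6456 − 0.6736)/0.0164 = -0.0280/0.0164 = -1.71.

z = -1.71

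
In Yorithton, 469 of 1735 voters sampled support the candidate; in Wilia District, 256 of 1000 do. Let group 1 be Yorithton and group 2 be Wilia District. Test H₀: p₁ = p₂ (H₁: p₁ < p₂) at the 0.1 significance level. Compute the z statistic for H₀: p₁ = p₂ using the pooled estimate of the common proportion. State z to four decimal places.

p̂₁ = 469/1735 = 0.270317, p̂₂ = 256/1000 = 0.256000.
Pooled p̂ = (469+256)/(1735+1000) = 725/2735 = 0.265082.
SE = √(p̂(1−p̂)(1/n₁+1/n₂)) = √(0.265082·0.734918·0.00157637) = √(0.000307098) = 0.017524.
z = (0.270317 − 0.256000)/0.017524 = 0.014317/0.017524 = 0.8170.
p-value = P(Z < 0.817) ≈ 0.7930, so at α = 0.1 we fail to reject H₀.

z = 0.8170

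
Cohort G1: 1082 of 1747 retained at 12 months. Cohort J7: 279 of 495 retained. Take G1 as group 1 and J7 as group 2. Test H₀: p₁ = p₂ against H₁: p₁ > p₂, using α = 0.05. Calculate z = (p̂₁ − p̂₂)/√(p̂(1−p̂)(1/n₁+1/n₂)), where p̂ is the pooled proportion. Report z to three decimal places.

z = 2.240

p̂₁ = 1082/1747 = 0.61935, p̂₂ = 279/495 = 0.56364.
Pooled p̂ = (1082+279)/(1747+495) = 1361/2242 = 0.60705.
SE = √(0.238541 × 0.00259261) = 0.02487.
z = (0.61935 − 0.56364)/0.02487 = 0.05571/0.02487 = 2.240.
p-value = P(Z > 2.240) ≈ 0.0125, so at α = 0.05 we reject H₀.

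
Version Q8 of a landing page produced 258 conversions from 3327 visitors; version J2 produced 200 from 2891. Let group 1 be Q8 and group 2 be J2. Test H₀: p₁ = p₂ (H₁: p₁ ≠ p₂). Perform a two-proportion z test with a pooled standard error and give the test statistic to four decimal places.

z = 1.2598

p̂₁ = 258/3327 ≈ 0.0775473, p̂₂ = 200/2891 ≈ 0.0691802.
Pooled p̂ = (258+200)/(3327+2891) = 458/6218 = 0.0736571.
SE = √(p̂(1−p̂)(1/n₁+1/n₂)) = √(0.0736571·0.9263429·0.000646472) = √(4.41099e-05) = 0.0066415.
z = (0.0775473 − 0.0691802)/0.0066415 = 0.0083671/0.0066415 = 1.2598.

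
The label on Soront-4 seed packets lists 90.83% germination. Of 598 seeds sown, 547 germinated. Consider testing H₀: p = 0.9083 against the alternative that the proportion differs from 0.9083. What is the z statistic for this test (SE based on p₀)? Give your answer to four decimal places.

z = 0.5436

p̂ = 547/598 = 0.914716.
Standard error under H₀: √(0.9083×0.0917/598) = 0.011802.
z = (0.914716 − 0.9083)/0.011802 = 0.006416/0.011802 = 0.5436.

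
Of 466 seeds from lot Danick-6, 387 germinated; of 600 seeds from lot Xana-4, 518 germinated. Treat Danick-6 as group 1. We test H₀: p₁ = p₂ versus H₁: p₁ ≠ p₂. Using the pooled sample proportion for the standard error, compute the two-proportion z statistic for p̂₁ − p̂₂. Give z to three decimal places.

p̂₁ = 387/466 = 0.83047, p̂₂ = 518/600 = 0.86333.
Pooled p̂ = (387+518)/(466+600) = 905/1066 = 0.84897.
SE = √(0.128221 × 0.00381259) = 0.02211.
z = (0.83047 − 0.86333)/0.02211 = -0.03286/0.02211 = -1.486.

z = -1.486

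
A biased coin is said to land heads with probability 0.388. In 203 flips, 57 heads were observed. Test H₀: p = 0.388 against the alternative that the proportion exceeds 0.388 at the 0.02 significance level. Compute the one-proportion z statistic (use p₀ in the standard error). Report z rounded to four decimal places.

z = -3.1347

p̂ = 57/203 = 0.2807882.
Under H₀, SE = √(0.388·0.612/203) = √(0.00116973) = 0.0342014.
z = (0.2807882 − 0.388)/0.0342014 = -0.1072118/0.0342014 = -3.1347.
p-value = P(Z > -3.135) ≈ 0.9991. With α = 0.02, fail to reject H₀.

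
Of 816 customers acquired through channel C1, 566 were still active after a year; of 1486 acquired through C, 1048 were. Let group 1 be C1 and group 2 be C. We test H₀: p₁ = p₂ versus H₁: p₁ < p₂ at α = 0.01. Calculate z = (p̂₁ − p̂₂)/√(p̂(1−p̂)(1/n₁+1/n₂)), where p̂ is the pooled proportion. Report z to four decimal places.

p̂₁ = 566/816 = 0.693627, p̂₂ = 1048/1486 = 0.705249.
Pooled p̂ = (566+1048)/(816+1486) = 1614/2302 = 0.701129.
SE = √(p̂(1−p̂)(1/n₁+1/n₂)) = √(0.701129·0.298871·0.00189844) = √(0.000397812) = 0.019945.
z = (0.693627 − 0.705249)/0.019945 = -0.011622/0.019945 = -0.5827.
p-value = P(Z < -0.583) ≈ 0.2801, so at α = 0.01 we fail to reject H₀.

z = -0.5827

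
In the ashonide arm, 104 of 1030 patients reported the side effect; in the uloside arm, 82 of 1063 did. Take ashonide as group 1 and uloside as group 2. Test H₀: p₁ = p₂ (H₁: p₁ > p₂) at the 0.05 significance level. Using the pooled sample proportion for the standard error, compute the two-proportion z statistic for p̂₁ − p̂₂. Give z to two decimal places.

z = 1.92

p̂₁ = 104/1030 = 0.10097, p̂₂ = 82/1063 = 0.07714.
Pooled p̂ = (104+82)/(1030+1063) = 186/2093 = 0.08887.
SE = √(0.0809702 × 0.00191161) = 0.01244.
z = (0.10097 − 0.07714)/0.01244 = 0.02383/0.01244 = 1.92.
p-value = P(Z > 1.915) ≈ 0.0277, so at α = 0.05 we reject H₀.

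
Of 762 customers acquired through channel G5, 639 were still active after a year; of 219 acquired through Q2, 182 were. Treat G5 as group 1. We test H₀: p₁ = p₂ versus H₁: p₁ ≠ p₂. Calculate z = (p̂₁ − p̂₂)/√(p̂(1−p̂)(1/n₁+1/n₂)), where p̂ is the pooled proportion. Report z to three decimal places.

p̂₁ = 639/762 ≈ 0.83858, p̂₂ = 182/219 ≈ 0.83105.
Pooled p̂ = (639+182)/(762+219) = 821/981 = 0.83690.
SE = √(0.136498 × 0.00587855) = 0.02833.
z = (0.83858 − 0.83105)/0.02833 = 0.00753/0.02833 = 0.266.

z = 0.266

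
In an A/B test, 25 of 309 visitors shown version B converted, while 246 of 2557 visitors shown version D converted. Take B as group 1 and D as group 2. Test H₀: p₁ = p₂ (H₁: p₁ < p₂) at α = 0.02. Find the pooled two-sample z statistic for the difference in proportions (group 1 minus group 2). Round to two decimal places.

p̂₁ = 25/309 ≈ 0.0809, p̂₂ = 246/2557 ≈ 0.0962.
Pooled p̂ = (25+246)/(309+2557) = 271/2866 = 0.0946.
SE = √(0.0856159 × 0.00362733) = 0.0176.
z = (0.0809 − 0.0962)/0.0176 = -0.0153/0.0176 = -0.87.
p-value = P(Z < -0.868) ≈ 0.1926; since p > α = 0.02, fail to reject H₀.

z = -0.87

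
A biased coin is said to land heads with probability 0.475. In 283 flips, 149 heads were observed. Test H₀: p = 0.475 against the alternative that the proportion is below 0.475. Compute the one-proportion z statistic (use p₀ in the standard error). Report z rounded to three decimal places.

z = 1.735

p̂ = 149/283 = 0.52650.
SE = √(p₀(1−p₀)/n) = √(0.24937/283) = 0.02968.
z = (0.52650 − 0.475)/0.02968 = 0.05150/0.02968 = 1.735.
p-value = P(Z < 1.735) ≈ 0.9586.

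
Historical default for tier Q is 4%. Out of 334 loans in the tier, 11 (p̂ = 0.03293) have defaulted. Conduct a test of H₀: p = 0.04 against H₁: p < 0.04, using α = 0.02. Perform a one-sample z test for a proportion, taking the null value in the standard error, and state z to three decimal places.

p̂ = 11/334 ≈ 0.032934.
Under H₀, SE = √(0.04·0.96/334) = √(0.00011497) = 0.010722.
z = (0.032934 − 0.04)/0.010722 = -0.007066/0.010722 = -0.659.
p-value = P(Z < -0.659) ≈ 0.2550. With α = 0.02, fail to reject H₀.

z = -0.659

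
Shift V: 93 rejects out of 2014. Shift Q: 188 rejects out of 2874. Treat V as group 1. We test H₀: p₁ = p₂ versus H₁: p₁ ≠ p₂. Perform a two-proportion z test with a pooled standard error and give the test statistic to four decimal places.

p̂₁ = 93/2014 ≈ 0.0461768, p̂₂ = 188/2874 ≈ 0.0654141.
Pooled p̂ = (93+188)/(2014+2874) = 281/4888 = 0.0574877.
SE = √(0.0541829 × 0.000844471) = 0.0067643.
z = (0.0461768 − 0.0654141)/0.0067643 = -0.0192373/0.0067643 = -2.8439.

z = -2.8439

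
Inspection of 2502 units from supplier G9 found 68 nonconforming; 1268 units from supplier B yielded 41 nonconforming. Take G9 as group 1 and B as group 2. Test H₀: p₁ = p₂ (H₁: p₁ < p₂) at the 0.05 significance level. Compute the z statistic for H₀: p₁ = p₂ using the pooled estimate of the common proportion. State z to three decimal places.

z = -0.893

p̂₁ = 68/2502 ≈ 0.027178, p̂₂ = 41/1268 ≈ 0.032334.
Pooled p̂ = (68+41)/(2502+1268) = 109/3770 = 0.028912.
SE = √(p̂(1−p̂)(1/n₁+1/n₂)) = √(0.028912·0.971088·0.00118832) = √(3.3364e-05) = 0.005776.
z = (0.027178 − 0.032334)/0.005776 = -0.005156/0.005776 = -0.893.
p-value = P(Z < -0.893) ≈ 0.1860. With α = 0.05, fail to reject H₀.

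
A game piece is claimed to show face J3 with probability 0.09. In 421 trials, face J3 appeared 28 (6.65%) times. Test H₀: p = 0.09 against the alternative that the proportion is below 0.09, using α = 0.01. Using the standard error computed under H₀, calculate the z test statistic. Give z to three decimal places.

z = -1.684

p̂ = 28/421 = 0.06651.
Standard error under H₀: √(0.09×0.91/421) = 0.01395.
z = (0.06651 − 0.09)/0.01395 = -0.02349/0.01395 = -1.684.
p-value = P(Z < -1.684) ≈ 0.0461. With α = 0.01, fail to reject H₀.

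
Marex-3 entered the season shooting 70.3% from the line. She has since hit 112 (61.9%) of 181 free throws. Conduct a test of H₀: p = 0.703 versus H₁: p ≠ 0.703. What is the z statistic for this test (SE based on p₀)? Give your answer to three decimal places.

z = -2.480

p̂ = 112/181 ≈ 0.61878.
Standard error under H₀: √(0.703×0.297/181) = 0.03396.
z = (0.61878 − 0.703)/0.03396 = -0.08422/0.03396 = -2.480.
p-value = 2·P(Z > 2.480) ≈ 0.0132.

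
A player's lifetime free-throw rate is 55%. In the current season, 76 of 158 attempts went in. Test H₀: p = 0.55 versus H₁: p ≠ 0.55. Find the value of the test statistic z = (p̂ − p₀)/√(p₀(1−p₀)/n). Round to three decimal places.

z = -1.743

p̂ = 76/158 = 0.48101.
Under H₀, SE = √(0.55·0.45/158) = √(0.00156646) = 0.03958.
z = (0.48101 − 0.55)/0.03958 = -0.06899/0.03958 = -1.743.
Two-sided p-value ≈ 2·Φ(−1.743) = 0.0813.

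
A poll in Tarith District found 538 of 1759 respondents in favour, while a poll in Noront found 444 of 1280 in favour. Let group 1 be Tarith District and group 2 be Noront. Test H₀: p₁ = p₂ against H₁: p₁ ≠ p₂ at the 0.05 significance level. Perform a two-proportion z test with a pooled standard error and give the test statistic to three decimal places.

z = -2.387

p̂₁ = 538/1759 ≈ 0.30586, p̂₂ = 444/1280 ≈ 0.34687.
Pooled p̂ = (538+444)/(1759+1280) = 982/3039 = 0.32313.
SE = √(0.218718 × 0.00134975) = 0.01718.
z = (0.30586 − 0.34687)/0.01718 = -0.04101/0.01718 = -2.387.
p-value = 2·P(Z > 2.387) ≈ 0.0170; since p < α = 0.05, reject H₀.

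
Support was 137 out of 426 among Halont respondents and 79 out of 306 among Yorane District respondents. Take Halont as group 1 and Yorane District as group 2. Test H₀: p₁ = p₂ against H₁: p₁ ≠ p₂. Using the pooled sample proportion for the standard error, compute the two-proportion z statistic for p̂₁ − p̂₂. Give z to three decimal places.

z = 1.856

p̂₁ = 137/426 ≈ 0.32160, p̂₂ = 79/306 ≈ 0.25817.
Pooled p̂ = (137+79)/(426+306) = 216/732 = 0.29508.
SE = √(p̂(1−p̂)(1/n₁+1/n₂)) = √(0.29508·0.70492·0.00561539) = √(0.00116805) = 0.03418.
z = (0.32160 − 0.25817)/0.03418 = 0.06343/0.03418 = 1.856.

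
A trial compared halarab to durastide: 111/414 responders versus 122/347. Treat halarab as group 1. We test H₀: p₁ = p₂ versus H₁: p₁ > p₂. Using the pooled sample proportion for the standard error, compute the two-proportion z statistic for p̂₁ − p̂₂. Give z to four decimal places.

p̂₁ = 111/414 = 0.268116, p̂₂ = 122/347 = 0.351585.
Pooled p̂ = (111+122)/(414+347) = 233/761 = 0.306176.
SE = √(p̂(1−p̂)(1/n₁+1/n₂)) = √(0.306176·0.693824·0.0052973) = √(0.00112532) = 0.033546.
z = (0.268116 − 0.351585)/0.033546 = -0.083469/0.033546 = -2.4882.
p-value = P(Z > -2.488) ≈ 0.9936.

z = -2.4882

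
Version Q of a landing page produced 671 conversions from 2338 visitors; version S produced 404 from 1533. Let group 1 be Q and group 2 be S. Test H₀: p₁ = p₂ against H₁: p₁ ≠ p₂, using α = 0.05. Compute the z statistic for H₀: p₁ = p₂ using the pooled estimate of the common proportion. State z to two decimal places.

z = 1.59

p̂₁ = 671/2338 = 0.28700, p̂₂ = 404/1533 = 0.26354.
Pooled p̂ = (671+404)/(2338+1533) = 1075/3871 = 0.27771.
SE = √(0.200585 × 0.00108003) = 0.01472.
z = (0.28700 − 0.26354)/0.01472 = 0.02346/0.01472 = 1.59.
p-value = 2·P(Z > 1.594) ≈ 0.1109. With α = 0.05, fail to reject H₀.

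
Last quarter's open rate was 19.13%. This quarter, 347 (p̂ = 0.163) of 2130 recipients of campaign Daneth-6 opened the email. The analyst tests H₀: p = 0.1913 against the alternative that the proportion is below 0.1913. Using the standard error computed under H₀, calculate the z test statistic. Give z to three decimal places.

p̂ = 347/2130 ≈ 0.162911.
SE = √(p₀(1−p₀)/n) = √(0.1547/2130) = 0.008522.
z = (0.162911 − 0.1913)/0.008522 = -0.028389/0.008522 = -3.331.

z = -3.331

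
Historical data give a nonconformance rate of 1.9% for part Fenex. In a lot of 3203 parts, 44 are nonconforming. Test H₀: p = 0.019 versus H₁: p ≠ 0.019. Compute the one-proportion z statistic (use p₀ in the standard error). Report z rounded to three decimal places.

z = -2.182

p̂ = 44/3203 ≈ 0.013737.
Under H₀, SE = √(0.019·0.981/3203) = √(5.81923e-06) = 0.002412.
z = (0.013737 − 0.019)/0.002412 = -0.005263/0.002412 = -2.182.
p-value = 2·P(Z > 2.182) ≈ 0.0291.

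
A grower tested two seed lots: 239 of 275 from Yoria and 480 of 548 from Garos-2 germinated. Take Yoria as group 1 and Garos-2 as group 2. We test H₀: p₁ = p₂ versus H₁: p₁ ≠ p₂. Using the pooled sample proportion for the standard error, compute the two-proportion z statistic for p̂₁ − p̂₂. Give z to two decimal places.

p̂₁ = 239/275 = 0.8691, p̂₂ = 480/548 = 0.8759.
Pooled p̂ = (239+480)/(275+548) = 719/823 = 0.8736.
SE = √(p̂(1−p̂)(1/n₁+1/n₂)) = √(0.8736·0.1264·0.00546118) = √(0.000602905) = 0.0246.
z = (0.8691 − 0.8759)/0.0246 = -0.0068/0.0246 = -0.28.
p-value = 2·P(Z > 0.278) ≈ 0.7812.

z = -0.28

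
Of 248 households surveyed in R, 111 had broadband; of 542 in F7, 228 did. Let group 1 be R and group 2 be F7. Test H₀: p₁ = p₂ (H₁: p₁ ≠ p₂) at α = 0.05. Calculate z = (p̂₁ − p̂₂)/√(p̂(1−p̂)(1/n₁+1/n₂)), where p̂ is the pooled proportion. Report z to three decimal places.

z = 0.709

p̂₁ = 111/248 ≈ 0.447581, p̂₂ = 228/542 ≈ 0.420664.
Pooled p̂ = (111+228)/(248+542) = 339/790 = 0.429114.
SE = √(0.244975 × 0.00587728) = 0.037945.
z = (0.447581 − 0.420664)/0.037945 = 0.026917/0.037945 = 0.709.
p-value = 2·P(Z > 0.709) ≈ 0.4781. With α = 0.05, fail to reject H₀.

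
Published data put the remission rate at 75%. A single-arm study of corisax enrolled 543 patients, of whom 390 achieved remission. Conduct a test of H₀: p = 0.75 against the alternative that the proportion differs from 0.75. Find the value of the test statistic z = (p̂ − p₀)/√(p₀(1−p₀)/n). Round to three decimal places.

p̂ = 390/543 = 0.71823.
Under H₀, SE = √(0.75·0.25/543) = √(0.000345304) = 0.01858.
z = (0.71823 − 0.75)/0.01858 = -0.03177/0.01858 = -1.710.
Two-sided p-value ≈ 2·Φ(−1.710) = 0.0873.

z = -1.710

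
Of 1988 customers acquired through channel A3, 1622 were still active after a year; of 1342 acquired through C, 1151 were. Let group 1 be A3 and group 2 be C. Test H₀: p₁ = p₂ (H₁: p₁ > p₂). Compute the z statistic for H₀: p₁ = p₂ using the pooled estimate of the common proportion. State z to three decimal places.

p̂₁ = 1622/1988 = 0.815895, p̂₂ = 1151/1342 = 0.857675.
Pooled p̂ = (1622+1151)/(1988+1342) = 2773/3330 = 0.832733.
SE = √(p̂(1−p̂)(1/n₁+1/n₂)) = √(0.832733·0.167267·0.00124817) = √(0.000173857) = 0.013185.
z = (0.815895 − 0.857675)/0.013185 = -0.041780/0.013185 = -3.169.
p-value = P(Z > -3.169) ≈ 0.9992.

z = -3.169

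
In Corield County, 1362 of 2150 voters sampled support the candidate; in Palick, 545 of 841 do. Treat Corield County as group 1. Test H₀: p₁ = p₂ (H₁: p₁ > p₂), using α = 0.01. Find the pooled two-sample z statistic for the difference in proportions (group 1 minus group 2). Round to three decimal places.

p̂₁ = 1362/2150 ≈ 0.63349, p̂₂ = 545/841 ≈ 0.64804.
Pooled p̂ = (1362+545)/(2150+841) = 1907/2991 = 0.63758.
SE = √(p̂(1−p̂)(1/n₁+1/n₂)) = √(0.63758·0.36242·0.00165418) = √(0.000382234) = 0.01955.
z = (0.63349 − 0.64804)/0.01955 = -0.01455/0.01955 = -0.744.
p-value = P(Z > -0.744) ≈ 0.7716; since p > α = 0.01, fail to reject H₀.

z = -0.744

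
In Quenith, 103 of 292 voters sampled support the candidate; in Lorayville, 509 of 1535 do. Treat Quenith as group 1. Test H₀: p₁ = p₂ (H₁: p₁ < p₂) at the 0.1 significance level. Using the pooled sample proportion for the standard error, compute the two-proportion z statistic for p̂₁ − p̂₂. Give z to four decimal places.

p̂₁ = 103/292 ≈ 0.352740, p̂₂ = 509/1535 ≈ 0.331596.
Pooled p̂ = (103+509)/(292+1535) = 612/1827 = 0.334975.
SE = √(0.222767 × 0.00407612) = 0.030133.
z = (0.352740 − 0.331596)/0.030133 = 0.021144/0.030133 = 0.7017.
p-value = P(Z < 0.702) ≈ 0.7586; since p > α = 0.1, fail to reject H₀.

z = 0.7017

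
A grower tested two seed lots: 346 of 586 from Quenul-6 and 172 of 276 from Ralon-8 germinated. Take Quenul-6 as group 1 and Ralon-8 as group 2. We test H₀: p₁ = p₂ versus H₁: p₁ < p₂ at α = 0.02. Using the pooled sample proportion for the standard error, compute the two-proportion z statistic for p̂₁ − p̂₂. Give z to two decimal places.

z = -0.92

p̂₁ = 346/586 = 0.5904, p̂₂ = 172/276 = 0.6232.
Pooled p̂ = (346+172)/(586+276) = 518/862 = 0.6009.
SE = √(p̂(1−p̂)(1/n₁+1/n₂)) = √(0.6009·0.3991·0.00532967) = √(0.00127813) = 0.0358.
z = (0.5904 − 0.6232)/0.0358 = -0.0328/0.0358 = -0.92.
p-value = P(Z < -0.916) ≈ 0.1799, so at α = 0.02 we fail to reject H₀.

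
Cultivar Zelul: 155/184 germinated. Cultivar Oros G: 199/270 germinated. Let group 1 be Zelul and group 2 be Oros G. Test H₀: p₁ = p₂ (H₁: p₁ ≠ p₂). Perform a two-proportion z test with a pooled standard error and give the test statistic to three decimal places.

z = 2.659

p̂₁ = 155/184 = 0.84239, p̂₂ = 199/270 = 0.73704.
Pooled p̂ = (155+199)/(184+270) = 354/454 = 0.77974.
SE = √(p̂(1−p̂)(1/n₁+1/n₂)) = √(0.77974·0.22026·0.00913849) = √(0.00156952) = 0.03962.
z = (0.84239 − 0.73704)/0.03962 = 0.10535/0.03962 = 2.659.
Two-sided p-value ≈ 2·Φ(−2.659) = 0.0078.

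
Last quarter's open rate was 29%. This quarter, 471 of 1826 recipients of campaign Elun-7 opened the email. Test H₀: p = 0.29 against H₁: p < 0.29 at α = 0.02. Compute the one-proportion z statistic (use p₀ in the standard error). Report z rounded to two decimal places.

z = -3.02

p̂ = 471/1826 ≈ 0.25794.
SE = √(p₀(1−p₀)/n) = √(0.2059/1826) = 0.01062.
z = (0.25794 − 0.29)/0.01062 = -0.03206/0.01062 = -3.02.
p-value = P(Z < -3.019) ≈ 0.0013. With α = 0.02, reject H₀.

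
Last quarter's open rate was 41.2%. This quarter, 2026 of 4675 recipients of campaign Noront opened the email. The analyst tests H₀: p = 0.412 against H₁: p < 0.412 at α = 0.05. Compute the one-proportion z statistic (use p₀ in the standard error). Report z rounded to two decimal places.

p̂ = 2026/4675 ≈ 0.4334.
Under H₀, SE = √(0.412·0.588/4675) = √(5.18195e-05) = 0.0072.
z = (0.4334 − 0.412)/0.0072 = 0.0214/0.0072 = 2.97.
p-value = P(Z < 2.969) ≈ 0.9985. With α = 0.05, fail to reject H₀.

z = 2.97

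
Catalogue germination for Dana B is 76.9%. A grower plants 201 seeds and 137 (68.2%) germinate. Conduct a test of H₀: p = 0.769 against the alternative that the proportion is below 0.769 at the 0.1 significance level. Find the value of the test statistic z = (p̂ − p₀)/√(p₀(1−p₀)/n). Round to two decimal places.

p̂ = 137/201 ≈ 0.6816.
Under H₀, SE = √(0.769·0.231/201) = √(0.000883776) = 0.0297.
z = (0.6816 − 0.769)/0.0297 = -0.0874/0.0297 = -2.94.
p-value = P(Z < -2.940) ≈ 0.0016, so at α = 0.1 we reject H₀.

z = -2.94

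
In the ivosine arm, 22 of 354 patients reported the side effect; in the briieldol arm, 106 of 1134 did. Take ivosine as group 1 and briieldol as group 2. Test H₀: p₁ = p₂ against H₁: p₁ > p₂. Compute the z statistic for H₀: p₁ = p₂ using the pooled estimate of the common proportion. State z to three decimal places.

z = -1.835

p̂₁ = 22/354 = 0.06215, p̂₂ = 106/1134 = 0.09347.
Pooled p̂ = (22+106)/(354+1134) = 128/1488 = 0.08602.
SE = √(p̂(1−p̂)(1/n₁+1/n₂)) = √(0.08602·0.91398·0.00370669) = √(0.000291427) = 0.01707.
z = (0.06215 − 0.09347)/0.01707 = -0.03132/0.01707 = -1.835.
p-value = P(Z > -1.835) ≈ 0.9668.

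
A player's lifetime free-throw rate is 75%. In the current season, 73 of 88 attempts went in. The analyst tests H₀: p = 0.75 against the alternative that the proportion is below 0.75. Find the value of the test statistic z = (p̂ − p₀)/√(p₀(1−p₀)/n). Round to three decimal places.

p̂ = 73/88 ≈ 0.82955.
Standard error under H₀: √(0.75×0.25/88) = 0.04616.
z = (0.82955 − 0.75)/0.04616 = 0.07955/0.04616 = 1.723.
p-value = P(Z < 1.723) ≈ 0.9576.

z = 1.723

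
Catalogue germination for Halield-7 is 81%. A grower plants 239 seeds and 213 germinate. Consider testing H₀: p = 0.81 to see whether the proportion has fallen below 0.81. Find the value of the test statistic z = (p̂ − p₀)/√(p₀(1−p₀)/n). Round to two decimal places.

p̂ = 213/239 = 0.8912.
Standard error under H₀: √(0.81×0.19/239) = 0.0254.
z = (0.8912 − 0.81)/0.0254 = 0.0812/0.0254 = 3.20.
p-value = P(Z < 3.200) ≈ 0.9993.

z = 3.20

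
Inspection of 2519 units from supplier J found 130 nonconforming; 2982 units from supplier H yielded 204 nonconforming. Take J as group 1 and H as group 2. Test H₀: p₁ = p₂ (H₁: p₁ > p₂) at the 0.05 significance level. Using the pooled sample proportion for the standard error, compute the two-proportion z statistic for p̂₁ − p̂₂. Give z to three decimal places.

z = -2.600

p̂₁ = 130/2519 = 0.051608, p̂₂ = 204/2982 = 0.068410.
Pooled p̂ = (130+204)/(2519+2982) = 334/5501 = 0.060716.
SE = √(0.0570298 × 0.000732328) = 0.006463.
z = (0.051608 − 0.068410)/0.006463 = -0.016802/0.006463 = -2.600.
p-value = P(Z > -2.600) ≈ 0.9953, so at α = 0.05 we fail to reject H₀.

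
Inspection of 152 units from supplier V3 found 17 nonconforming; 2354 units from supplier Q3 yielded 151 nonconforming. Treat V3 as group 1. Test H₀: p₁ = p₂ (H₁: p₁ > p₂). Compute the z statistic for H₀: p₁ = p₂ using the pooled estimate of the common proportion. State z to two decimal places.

z = 2.28

p̂₁ = 17/152 ≈ 0.1118, p̂₂ = 151/2354 ≈ 0.0641.
Pooled p̂ = (17+151)/(152+2354) = 168/2506 = 0.0670.
SE = √(p̂(1−p̂)(1/n₁+1/n₂)) = √(0.0670·0.9330·0.00700376) = √(0.000438049) = 0.0209.
z = (0.1118 − 0.0641)/0.0209 = 0.0477/0.0209 = 2.28.
p-value = P(Z > 2.279) ≈ 0.0113.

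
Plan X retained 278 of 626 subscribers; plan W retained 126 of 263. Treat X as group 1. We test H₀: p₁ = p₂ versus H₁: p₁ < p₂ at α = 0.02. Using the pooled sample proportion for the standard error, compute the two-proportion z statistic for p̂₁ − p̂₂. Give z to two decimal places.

z = -0.96

p̂₁ = 278/626 ≈ 0.4441, p̂₂ = 126/263 ≈ 0.4791.
Pooled p̂ = (278+126)/(626+263) = 404/889 = 0.4544.
SE = √(0.247925 × 0.00539973) = 0.0366.
z = (0.4441 − 0.4791)/0.0366 = -0.0350/0.0366 = -0.96.
p-value = P(Z < -0.957) ≈ 0.1694. With α = 0.02, fail to reject H₀.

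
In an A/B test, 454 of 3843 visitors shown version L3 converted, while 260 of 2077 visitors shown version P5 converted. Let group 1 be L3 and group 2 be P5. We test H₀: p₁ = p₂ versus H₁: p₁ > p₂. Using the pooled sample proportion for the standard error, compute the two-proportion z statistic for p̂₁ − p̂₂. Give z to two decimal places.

z = -0.79

p̂₁ = 454/3843 = 0.11814, p̂₂ = 260/2077 = 0.12518.
Pooled p̂ = (454+260)/(3843+2077) = 714/5920 = 0.12061.
SE = √(p̂(1−p̂)(1/n₁+1/n₂)) = √(0.12061·0.87939·0.000741677) = √(7.86636e-05) = 0.00887.
z = (0.11814 − 0.12518)/0.00887 = -0.00704/0.00887 = -0.79.
p-value = P(Z > -0.794) ≈ 0.7865.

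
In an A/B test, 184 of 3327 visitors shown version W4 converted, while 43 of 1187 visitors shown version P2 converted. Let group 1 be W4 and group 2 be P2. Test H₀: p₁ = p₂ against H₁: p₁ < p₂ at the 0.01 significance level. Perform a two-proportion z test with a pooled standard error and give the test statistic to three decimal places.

z = 2.582

p̂₁ = 184/3327 ≈ 0.05531, p̂₂ = 43/1187 ≈ 0.03623.
Pooled p̂ = (184+43)/(3327+1187) = 227/4514 = 0.05029.
SE = √(0.0477591 × 0.00114303) = 0.00739.
z = (0.05531 − 0.03623)/0.00739 = 0.01908/0.00739 = 2.582.
p-value = P(Z < 2.582) ≈ 0.9951. With α = 0.01, fail to reject H₀.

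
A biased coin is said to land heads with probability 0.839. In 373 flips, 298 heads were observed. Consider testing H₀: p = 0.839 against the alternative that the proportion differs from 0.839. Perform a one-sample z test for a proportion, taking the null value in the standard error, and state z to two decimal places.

p̂ = 298/373 = 0.7989.
SE = √(p₀(1−p₀)/n) = √(0.13508/373) = 0.0190.
z = (0.7989 − 0.839)/0.0190 = -0.0401/0.0190 = -2.11.
Two-sided p-value ≈ 2·Φ(−2.106) = 0.0352.

z = -2.11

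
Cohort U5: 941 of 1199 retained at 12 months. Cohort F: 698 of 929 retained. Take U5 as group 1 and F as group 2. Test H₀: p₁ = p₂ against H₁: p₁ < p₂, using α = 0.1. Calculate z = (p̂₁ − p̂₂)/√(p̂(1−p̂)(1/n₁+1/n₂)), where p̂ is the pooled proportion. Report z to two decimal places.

z = 1.82

p̂₁ = 941/1199 ≈ 0.7848, p̂₂ = 698/929 ≈ 0.7513.
Pooled p̂ = (941+698)/(1199+929) = 1639/2128 = 0.7702.
SE = √(p̂(1−p̂)(1/n₁+1/n₂)) = √(0.7702·0.2298·0.00191045) = √(0.000338128) = 0.0184.
z = (0.7848 − 0.7513)/0.0184 = 0.0335/0.0184 = 1.82.
p-value = P(Z < 1.820) ≈ 0.9657, so at α = 0.1 we fail to reject H₀.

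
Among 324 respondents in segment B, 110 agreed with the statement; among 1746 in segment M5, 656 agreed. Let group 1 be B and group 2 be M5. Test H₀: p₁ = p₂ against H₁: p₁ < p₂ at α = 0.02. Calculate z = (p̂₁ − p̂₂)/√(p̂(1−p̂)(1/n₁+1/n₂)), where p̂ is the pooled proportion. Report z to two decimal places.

z = -1.24

p̂₁ = 110/324 = 0.3395, p̂₂ = 656/1746 = 0.3757.
Pooled p̂ = (110+656)/(324+1746) = 766/2070 = 0.3700.
SE = √(0.233113 × 0.00365916) = 0.0292.
z = (0.3395 − 0.3757)/0.0292 = -0.0362/0.0292 = -1.24.
p-value = P(Z < -1.240) ≈ 0.1075. With α = 0.02, fail to reject H₀.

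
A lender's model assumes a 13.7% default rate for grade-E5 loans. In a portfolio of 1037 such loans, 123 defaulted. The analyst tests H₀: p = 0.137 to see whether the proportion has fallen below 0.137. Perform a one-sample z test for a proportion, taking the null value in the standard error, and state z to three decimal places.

p̂ = 123/1037 = 0.11861.
SE = √(p₀(1−p₀)/n) = √(0.11823/1037) = 0.01068.
z = (0.11861 − 0.137)/0.01068 = -0.01839/0.01068 = -1.722.
p-value = P(Z < -1.722) ≈ 0.0425.

z = -1.722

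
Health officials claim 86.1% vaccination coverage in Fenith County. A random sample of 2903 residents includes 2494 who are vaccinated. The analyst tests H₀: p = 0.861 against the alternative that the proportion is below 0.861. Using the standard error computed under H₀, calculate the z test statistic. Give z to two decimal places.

z = -0.29

p̂ = 2494/2903 ≈ 0.85911.
Under H₀, SE = √(0.861·0.139/2903) = √(4.1226e-05) = 0.00642.
z = (0.85911 − 0.861)/0.00642 = -0.00189/0.00642 = -0.29.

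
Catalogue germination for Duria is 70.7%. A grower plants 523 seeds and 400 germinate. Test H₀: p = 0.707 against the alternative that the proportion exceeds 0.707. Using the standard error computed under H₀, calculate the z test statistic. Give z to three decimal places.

z = 2.905

p̂ = 400/523 ≈ 0.764818.
Under H₀, SE = √(0.707·0.293/523) = √(0.000396082) = 0.019902.
z = (0.764818 − 0.707)/0.019902 = 0.057818/0.019902 = 2.905.
p-value = P(Z > 2.905) ≈ 0.0018.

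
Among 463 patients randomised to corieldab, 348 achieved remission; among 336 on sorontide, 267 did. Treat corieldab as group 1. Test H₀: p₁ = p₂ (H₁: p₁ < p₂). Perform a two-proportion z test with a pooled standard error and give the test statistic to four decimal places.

p̂₁ = 348/463 = 0.751620, p̂₂ = 267/336 = 0.794643.
Pooled p̂ = (348+267)/(463+336) = 615/799 = 0.769712.
SE = √(p̂(1−p̂)(1/n₁+1/n₂)) = √(0.769712·0.230288·0.00513602) = √(0.000910387) = 0.030173.
z = (0.751620 − 0.794643)/0.030173 = -0.043023/0.030173 = -1.4259.
p-value = P(Z < -1.426) ≈ 0.0769.

z = -1.4259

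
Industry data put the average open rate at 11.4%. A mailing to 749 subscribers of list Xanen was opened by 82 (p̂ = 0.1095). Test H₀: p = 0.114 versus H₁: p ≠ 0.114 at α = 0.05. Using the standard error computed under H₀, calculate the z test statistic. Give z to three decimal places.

z = -0.389

p̂ = 82/749 ≈ 0.10948.
SE = √(p₀(1−p₀)/n) = √(0.101/749) = 0.01161.
z = (0.10948 − 0.114)/0.01161 = -0.00452/0.01161 = -0.389.
p-value = 2·P(Z > 0.389) ≈ 0.6971, so at α = 0.05 we fail to reject H₀.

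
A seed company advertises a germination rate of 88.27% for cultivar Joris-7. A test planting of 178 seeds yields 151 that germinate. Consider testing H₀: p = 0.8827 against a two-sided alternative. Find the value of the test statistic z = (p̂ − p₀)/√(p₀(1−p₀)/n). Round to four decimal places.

p̂ = 151/178 ≈ 0.848315.
Under H₀, SE = √(0.8827·0.1173/178) = √(0.000581689) = 0.024118.
z = (0.848315 − 0.8827)/0.024118 = -0.034385/0.024118 = -1.4257.

z = -1.4257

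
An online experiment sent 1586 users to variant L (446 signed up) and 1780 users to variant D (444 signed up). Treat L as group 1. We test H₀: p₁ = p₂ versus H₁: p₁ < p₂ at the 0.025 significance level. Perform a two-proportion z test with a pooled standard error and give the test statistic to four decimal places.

z = 2.0864

p̂₁ = 446/1586 = 0.2812106, p̂₂ = 444/1780 = 0.2494382.
Pooled p̂ = (446+444)/(1586+1780) = 890/3366 = 0.2644088.
SE = √(0.194497 × 0.00119231) = 0.0152283.
z = (0.2812106 − 0.2494382)/0.0152283 = 0.0317724/0.0152283 = 2.0864.
p-value = P(Z < 2.086) ≈ 0.9815. With α = 0.025, fail to reject H₀.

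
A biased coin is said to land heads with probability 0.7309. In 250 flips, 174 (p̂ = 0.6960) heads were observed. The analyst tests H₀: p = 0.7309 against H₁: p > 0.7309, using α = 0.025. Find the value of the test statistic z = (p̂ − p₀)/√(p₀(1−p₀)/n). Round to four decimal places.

p̂ = 174/250 ≈ 0.696000.
Standard error under H₀: √(0.7309×0.2691/250) = 0.028049.
z = (0.696000 − 0.7309)/0.028049 = -0.034900/0.028049 = -1.2443.
p-value = P(Z > -1.244) ≈ 0.8933. With α = 0.025, fail to reject H₀.

z = -1.2443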